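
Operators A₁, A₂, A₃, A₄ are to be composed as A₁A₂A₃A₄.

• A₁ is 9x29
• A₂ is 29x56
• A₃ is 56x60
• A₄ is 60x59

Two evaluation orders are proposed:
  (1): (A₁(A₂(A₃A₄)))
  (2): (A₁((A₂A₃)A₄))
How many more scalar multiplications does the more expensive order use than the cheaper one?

93956

Order (1) = (A₁(A₂(A₃A₄))): (A₃A₄): 56×60 by 60×59 → 56×59, cost 56·60·59 = 198240; (A₂(A₃A₄)): 29×56 by 56×59 → 29×59, cost 29·56·59 = 95816; cumulative 294056; (A₁(A₂(A₃A₄))): 9×29 by 29×59 → 9×59, cost 9·29·59 = 15399; cumulative 309455. Total 309455.
Order (2) = (A₁((A₂A₃)A₄)): (A₂A₃): 29×56 by 56×60 → 29×60, cost 29·56·60 = 97440; ((A₂A₃)A₄): 29×60 by 60×59 → 29×59, cost 29·60·59 = 102660; cumulative 200100; (A₁((A₂A₃)A₄)): 9×29 by 29×59 → 9×59, cost 9·29·59 = 15399; cumulative 215499. Total 215499.
Difference: |309455 − 215499| = 93956.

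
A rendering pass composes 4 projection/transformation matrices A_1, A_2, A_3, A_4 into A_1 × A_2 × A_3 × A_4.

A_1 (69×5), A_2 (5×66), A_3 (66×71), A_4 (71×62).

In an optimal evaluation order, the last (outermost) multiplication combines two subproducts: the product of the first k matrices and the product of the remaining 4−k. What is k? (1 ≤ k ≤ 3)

Adjacent pairs: A_1A_2 = 69·5·66 = 22770; A_2A_3 = 5·66·71 = 23430; A_3A_4 = 66·71·62 = 290532.
Length 3: A_1..A_3: k=1: 0+23430+69·5·71=47925; k=2: 22770+0+69·66·71=346104 → min 47925 | A_2..A_4: k=2: 0+290532+5·66·62=310992; k=3: 23430+0+5·71·62=45440 → min 45440.
Top-level splits: k=1: (A_1..A_1)·(A_2..A_4) → 0+45440+69·5·62 = 66830; k=2: (A_1..A_2)·(A_3..A_4) → 22770+290532+69·66·62 = 595650; k=3: (A_1..A_3)·(A_4..A_4) → 47925+0+69·71·62 = 351663.
Best split is after A_1, i.e. k = 1.

1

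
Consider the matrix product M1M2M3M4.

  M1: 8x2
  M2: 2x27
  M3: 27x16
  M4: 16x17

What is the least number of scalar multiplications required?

1680

Adjacent pairs: M1M2 = 8·2·27 = 432; M2M3 = 2·27·16 = 864; M3M4 = 27·16·17 = 7344.
Length 3: M1..M3: k=1: 0+864+8·2·16=1120; k=2: 432+0+8·27·16=3888 → min 1120 | M2..M4: k=2: 0+7344+2·27·17=8262; k=3: 864+0+2·16·17=1408 → min 1408.
Length 4: M1..M4: k=1: 0+1408+8·2·17=1680; k=2: 432+7344+8·27·17=11448; k=3: 1120+0+8·16·17=3296 → min 1680.
Optimal order: (M1((M2M3)M4)) with cost 1680.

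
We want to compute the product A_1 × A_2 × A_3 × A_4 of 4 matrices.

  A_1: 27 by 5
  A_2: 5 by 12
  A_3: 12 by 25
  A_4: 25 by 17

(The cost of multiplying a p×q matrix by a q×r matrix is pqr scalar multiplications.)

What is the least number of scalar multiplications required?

Adjacent pairs: A_1A_2 = 27·5·12 = 1620; A_2A_3 = 5·12·25 = 1500; A_3A_4 = 12·25·17 = 5100.
Length 3: A_1..A_3: k=1: 0+1500+27·5·25=4875; k=2: 1620+0+27·12·25=9720 → min 4875 | A_2..A_4: k=2: 0+5100+5·12·17=6120; k=3: 1500+0+5·25·17=3625 → min 3625.
Length 4: A_1..A_4: k=1: 0+3625+27·5·17=5920; k=2: 1620+5100+27·12·17=12228; k=3: 4875+0+27·25·17=16350 → min 5920.
Optimal order: (A_1 × ((A_2 × A_3) × A_4)) with cost 5920.

5920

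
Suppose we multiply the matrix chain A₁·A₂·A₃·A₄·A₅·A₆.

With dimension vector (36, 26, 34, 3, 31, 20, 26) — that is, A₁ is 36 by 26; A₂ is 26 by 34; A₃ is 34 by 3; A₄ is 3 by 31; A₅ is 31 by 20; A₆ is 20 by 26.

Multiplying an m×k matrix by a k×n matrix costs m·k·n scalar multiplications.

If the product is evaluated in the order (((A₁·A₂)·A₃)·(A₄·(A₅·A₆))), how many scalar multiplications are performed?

56842

(A₁·A₂): 36×26 by 26×34 → 36×34, cost 36·26·34 = 31824
((A₁·A₂)·A₃): 36×34 by 34×3 → 36×3, cost 36·34·3 = 3672; cumulative 35496
(A₅·A₆): 31×20 by 20×26 → 31×26, cost 31·20·26 = 16120
(A₄·(A₅·A₆)): 3×31 by 31×26 → 3×26, cost 3·31·26 = 2418; cumulative 18538
(((A₁·A₂)·A₃)·(A₄·(A₅·A₆))): 36×3 by 3×26 → 36×26, cost 36·3·26 = 2808; cumulative 56842
Total: 56842 scalar multiplications.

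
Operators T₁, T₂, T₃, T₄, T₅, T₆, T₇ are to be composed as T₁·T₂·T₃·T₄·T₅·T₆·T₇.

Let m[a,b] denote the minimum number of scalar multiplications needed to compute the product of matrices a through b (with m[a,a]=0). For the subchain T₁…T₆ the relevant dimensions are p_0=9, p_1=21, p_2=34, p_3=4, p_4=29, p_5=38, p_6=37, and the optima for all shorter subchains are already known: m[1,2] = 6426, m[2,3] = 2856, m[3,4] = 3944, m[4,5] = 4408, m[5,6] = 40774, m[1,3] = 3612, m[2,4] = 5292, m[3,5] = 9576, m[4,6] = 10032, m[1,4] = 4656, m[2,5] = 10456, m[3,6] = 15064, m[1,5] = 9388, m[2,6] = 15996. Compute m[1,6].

m[1,6] = min over k∈[1,5] of m[1,k]+m[k+1,6]+p_{0}·p_k·p_{6}.
k=1: 0 + 15996 + 9·21·37 = 22989; k=2: 6426 + 15064 + 9·34·37 = 32812; k=3: 3612 + 10032 + 9·4·37 = 14976; k=4: 4656 + 40774 + 9·29·37 = 55087; k=5: 9388 + 0 + 9·38·37 = 22042.
Minimum: 14976 at k=3.

14976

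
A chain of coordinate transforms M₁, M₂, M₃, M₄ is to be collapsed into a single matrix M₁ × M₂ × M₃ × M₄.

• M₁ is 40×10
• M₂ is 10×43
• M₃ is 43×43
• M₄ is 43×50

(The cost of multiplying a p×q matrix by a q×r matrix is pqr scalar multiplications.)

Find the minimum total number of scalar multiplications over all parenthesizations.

59990

Adjacent pairs: M₁M₂ = 40·10·43 = 17200; M₂M₃ = 10·43·43 = 18490; M₃M₄ = 43·43·50 = 92450.
Length 3: M₁..M₃: k=1: 0+18490+40·10·43=35690; k=2: 17200+0+40·43·43=91160 → min 35690 | M₂..M₄: k=2: 0+92450+10·43·50=113950; k=3: 18490+0+10·43·50=39990 → min 39990.
Length 4: M₁..M₄: k=1: 0+39990+40·10·50=59990; k=2: 17200+92450+40·43·50=195650; k=3: 35690+0+40·43·50=121690 → min 59990.
Optimal order: (M₁ × ((M₂ × M₃) × M₄)) with cost 59990.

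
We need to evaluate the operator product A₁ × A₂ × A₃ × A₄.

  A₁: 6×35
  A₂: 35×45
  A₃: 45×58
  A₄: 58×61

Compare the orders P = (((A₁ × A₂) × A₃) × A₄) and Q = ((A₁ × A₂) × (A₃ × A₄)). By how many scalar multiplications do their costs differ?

Order P = (((A₁ × A₂) × A₃) × A₄): (A₁ × A₂): 6×35 by 35×45 → 6×45, cost 6·35·45 = 9450; ((A₁ × A₂) × A₃): 6×45 by 45×58 → 6×58, cost 6·45·58 = 15660; cumulative 25110; (((A₁ × A₂) × A₃) × A₄): 6×58 by 58×61 → 6×61, cost 6·58·61 = 21228; cumulative 46338. Total 46338.
Order Q = ((A₁ × A₂) × (A₃ × A₄)): (A₁ × A₂): 6×35 by 35×45 → 6×45, cost 6·35·45 = 9450; (A₃ × A₄): 45×58 by 58×61 → 45×61, cost 45·58·61 = 159210; ((A₁ × A₂) × (A₃ × A₄)): 6×45 by 45×61 → 6×61, cost 6·45·61 = 16470; cumulative 185130. Total 185130.
Difference: |46338 − 185130| = 138792.

138792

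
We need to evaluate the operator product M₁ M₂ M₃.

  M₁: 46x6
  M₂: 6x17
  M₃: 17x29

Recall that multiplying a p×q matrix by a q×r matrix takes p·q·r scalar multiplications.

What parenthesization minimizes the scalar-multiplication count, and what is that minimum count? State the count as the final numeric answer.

(M₁ (M₂ M₃)): cost 10962.
((M₁ M₂) M₃): cost 27370.
Optimal: (M₁ (M₂ M₃)) with cost 10962.

10962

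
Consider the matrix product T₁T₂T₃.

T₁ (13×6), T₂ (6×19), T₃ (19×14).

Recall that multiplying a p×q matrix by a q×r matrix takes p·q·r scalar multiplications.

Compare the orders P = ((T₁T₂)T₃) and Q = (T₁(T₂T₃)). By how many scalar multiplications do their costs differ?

Order P = ((T₁T₂)T₃): (T₁T₂): 13×6 by 6×19 → 13×19, cost 13·6·19 = 1482; ((T₁T₂)T₃): 13×19 by 19×14 → 13×14, cost 13·19·14 = 3458; cumulative 4940. Total 4940.
Order Q = (T₁(T₂T₃)): (T₂T₃): 6×19 by 19×14 → 6×14, cost 6·19·14 = 1596; (T₁(T₂T₃)): 13×6 by 6×14 → 13×14, cost 13·6·14 = 1092; cumulative 2688. Total 2688.
Difference: |4940 − 2688| = 2252.

2252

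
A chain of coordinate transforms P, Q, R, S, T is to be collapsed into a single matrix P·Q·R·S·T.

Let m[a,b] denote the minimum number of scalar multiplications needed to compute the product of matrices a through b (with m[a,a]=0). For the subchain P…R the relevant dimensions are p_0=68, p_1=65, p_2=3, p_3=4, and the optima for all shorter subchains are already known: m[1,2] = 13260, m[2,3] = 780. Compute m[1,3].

14076

m[1,3] = min over k∈[1,2] of m[1,k]+m[k+1,3]+p_{0}·p_k·p_{3}.
k=1: 0 + 780 + 68·65·4 = 18460; k=2: 13260 + 0 + 68·3·4 = 14076.
Minimum: 14076 at k=2.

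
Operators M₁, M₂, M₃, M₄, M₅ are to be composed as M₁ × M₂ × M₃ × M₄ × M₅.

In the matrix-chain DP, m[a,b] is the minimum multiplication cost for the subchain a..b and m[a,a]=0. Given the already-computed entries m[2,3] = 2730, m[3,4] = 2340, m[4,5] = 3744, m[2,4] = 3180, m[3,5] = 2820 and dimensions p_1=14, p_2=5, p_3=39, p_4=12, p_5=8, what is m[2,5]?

m[2,5] = min over k∈[2,4] of m[2,k]+m[k+1,5]+p_{1}·p_k·p_{5}.
k=2: 0 + 2820 + 14·5·8 = 3380; k=3: 2730 + 3744 + 14·39·8 = 10842; k=4: 3180 + 0 + 14·12·8 = 4524.
Minimum: 3380 at k=2.

3380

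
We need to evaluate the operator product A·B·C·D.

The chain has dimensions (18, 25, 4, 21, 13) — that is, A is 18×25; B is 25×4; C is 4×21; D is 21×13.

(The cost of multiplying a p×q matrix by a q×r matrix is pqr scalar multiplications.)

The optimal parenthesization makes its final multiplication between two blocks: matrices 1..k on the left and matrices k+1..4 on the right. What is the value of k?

Adjacent pairs: AB = 18·25·4 = 1800; BC = 25·4·21 = 2100; CD = 4·21·13 = 1092.
Length 3: A..C: k=1: 0+2100+18·25·21=11550; k=2: 1800+0+18·4·21=3312 → min 3312 | B..D: k=2: 0+1092+25·4·13=2392; k=3: 2100+0+25·21·13=8925 → min 2392.
Top-level splits: k=1: (A..A)·(B..D) → 0+2392+18·25·13 = 8242; k=2: (A..B)·(C..D) → 1800+1092+18·4·13 = 3828; k=3: (A..C)·(D..D) → 3312+0+18·21·13 = 8226.
Best split is after B, i.e. k = 2.

2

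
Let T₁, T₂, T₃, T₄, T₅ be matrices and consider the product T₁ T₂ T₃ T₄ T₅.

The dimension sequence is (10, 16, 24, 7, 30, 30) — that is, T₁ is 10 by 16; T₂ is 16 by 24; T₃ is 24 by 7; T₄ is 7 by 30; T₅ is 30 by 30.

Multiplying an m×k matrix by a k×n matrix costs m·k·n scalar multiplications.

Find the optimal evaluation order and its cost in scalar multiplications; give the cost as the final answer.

Adjacent pairs: T₁T₂ = 10·16·24 = 3840; T₂T₃ = 16·24·7 = 2688; T₃T₄ = 24·7·30 = 5040; T₄T₅ = 7·30·30 = 6300.
Length 3: T₁..T₃: k=1: 0+2688+10·16·7=3808; k=2: 3840+0+10·24·7=5520 → min 3808 | T₂..T₄: k=2: 0+5040+16·24·30=16560; k=3: 2688+0+16·7·30=6048 → min 6048 | T₃..T₅: k=3: 0+6300+24·7·30=11340; k=4: 5040+0+24·30·30=26640 → min 11340.
Length 4: T₁..T₄: k=1: 0+6048+10·16·30=10848; k=2: 3840+5040+10·24·30=16080; k=3: 3808+0+10·7·30=5908 → min 5908 | T₂..T₅: k=2: 0+11340+16·24·30=22860; k=3: 2688+6300+16·7·30=12348; k=4: 6048+0+16·30·30=20448 → min 12348.
Length 5: T₁..T₅: k=1: 0+12348+10·16·30=17148; k=2: 3840+11340+10·24·30=22380; k=3: 3808+6300+10·7·30=12208; k=4: 5908+0+10·30·30=14908 → min 12208.
Optimal parenthesization: ((T₁ (T₂ T₃)) (T₄ T₅)) with cost 12208.

12208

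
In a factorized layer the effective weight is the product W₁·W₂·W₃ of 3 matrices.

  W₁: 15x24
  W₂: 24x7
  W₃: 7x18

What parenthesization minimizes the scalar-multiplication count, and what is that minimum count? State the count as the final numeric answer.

4410

(W₁·(W₂·W₃)): cost 9504.
((W₁·W₂)·W₃): cost 4410.
Optimal: ((W₁·W₂)·W₃) with cost 4410.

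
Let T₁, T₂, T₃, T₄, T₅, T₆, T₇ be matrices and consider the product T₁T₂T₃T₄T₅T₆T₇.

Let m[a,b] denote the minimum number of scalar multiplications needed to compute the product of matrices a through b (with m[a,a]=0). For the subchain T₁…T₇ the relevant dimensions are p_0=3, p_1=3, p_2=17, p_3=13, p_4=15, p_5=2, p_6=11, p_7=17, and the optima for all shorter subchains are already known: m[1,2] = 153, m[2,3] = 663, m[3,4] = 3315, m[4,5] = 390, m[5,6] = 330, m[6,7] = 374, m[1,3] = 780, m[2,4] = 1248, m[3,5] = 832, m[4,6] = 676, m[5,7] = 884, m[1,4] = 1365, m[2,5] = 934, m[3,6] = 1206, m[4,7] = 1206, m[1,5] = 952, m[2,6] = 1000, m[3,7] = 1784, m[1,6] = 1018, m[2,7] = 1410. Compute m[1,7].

1428

m[1,7] = min over k∈[1,6] of m[1,k]+m[k+1,7]+p_{0}·p_k·p_{7}.
k=1: 0 + 1410 + 3·3·17 = 1563; k=2: 153 + 1784 + 3·17·17 = 2804; k=3: 780 + 1206 + 3·13·17 = 2649; k=4: 1365 + 884 + 3·15·17 = 3014; k=5: 952 + 374 + 3·2·17 = 1428; k=6: 1018 + 0 + 3·11·17 = 1579.
Minimum: 1428 at k=5.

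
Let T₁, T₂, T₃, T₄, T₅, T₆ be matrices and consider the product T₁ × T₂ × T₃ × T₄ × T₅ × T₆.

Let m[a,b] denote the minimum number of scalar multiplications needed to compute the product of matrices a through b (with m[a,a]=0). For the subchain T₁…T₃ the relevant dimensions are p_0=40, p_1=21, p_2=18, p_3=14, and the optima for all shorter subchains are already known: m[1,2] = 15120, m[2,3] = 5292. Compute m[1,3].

17052

m[1,3] = min over k∈[1,2] of m[1,k]+m[k+1,3]+p_{0}·p_k·p_{3}.
k=1: 0 + 5292 + 40·21·14 = 17052; k=2: 15120 + 0 + 40·18·14 = 25200.
Minimum: 17052 at k=1.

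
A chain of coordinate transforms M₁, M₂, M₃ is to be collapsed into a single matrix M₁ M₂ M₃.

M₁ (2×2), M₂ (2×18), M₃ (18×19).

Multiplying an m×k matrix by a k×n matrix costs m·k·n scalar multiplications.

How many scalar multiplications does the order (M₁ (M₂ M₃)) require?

(M₂ M₃): 2×18 by 18×19 → 2×19, cost 2·18·19 = 684
(M₁ (M₂ M₃)): 2×2 by 2×19 → 2×19, cost 2·2·19 = 76; cumulative 760
Total: 760 scalar multiplications.

760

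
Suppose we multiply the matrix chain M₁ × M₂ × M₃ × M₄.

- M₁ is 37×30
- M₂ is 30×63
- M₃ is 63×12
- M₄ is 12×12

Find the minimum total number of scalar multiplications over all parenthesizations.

40320

Adjacent pairs: M₁M₂ = 37·30·63 = 69930; M₂M₃ = 30·63·12 = 22680; M₃M₄ = 63·12·12 = 9072.
Length 3: M₁..M₃: k=1: 0+22680+37·30·12=36000; k=2: 69930+0+37·63·12=97902 → min 36000 | M₂..M₄: k=2: 0+9072+30·63·12=31752; k=3: 22680+0+30·12·12=27000 → min 27000.
Length 4: M₁..M₄: k=1: 0+27000+37·30·12=40320; k=2: 69930+9072+37·63·12=106974; k=3: 36000+0+37·12·12=41328 → min 40320.
Optimal order: (M₁ × ((M₂ × M₃) × M₄)) with cost 40320.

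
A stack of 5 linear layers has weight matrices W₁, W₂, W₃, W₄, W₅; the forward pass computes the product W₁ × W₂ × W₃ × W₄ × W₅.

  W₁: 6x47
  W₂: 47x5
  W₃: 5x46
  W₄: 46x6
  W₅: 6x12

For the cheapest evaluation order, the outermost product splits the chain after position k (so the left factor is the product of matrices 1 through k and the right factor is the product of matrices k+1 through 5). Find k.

4

Adjacent pairs: W₁W₂ = 6·47·5 = 1410; W₂W₃ = 47·5·46 = 10810; W₃W₄ = 5·46·6 = 1380; W₄W₅ = 46·6·12 = 3312.
Length 3: W₁..W₃: k=1: 0+10810+6·47·46=23782; k=2: 1410+0+6·5·46=2790 → min 2790 | W₂..W₄: k=2: 0+1380+47·5·6=2790; k=3: 10810+0+47·46·6=23782 → min 2790 | W₃..W₅: k=3: 0+3312+5·46·12=6072; k=4: 1380+0+5·6·12=1740 → min 1740.
Length 4: W₁..W₄: k=1: 0+2790+6·47·6=4482; k=2: 1410+1380+6·5·6=2970; k=3: 2790+0+6·46·6=4446 → min 2970 | W₂..W₅: k=2: 0+1740+47·5·12=4560; k=3: 10810+3312+47·46·12=40066; k=4: 2790+0+47·6·12=6174 → min 4560.
Top-level splits: k=1: (W₁..W₁)·(W₂..W₅) → 0+4560+6·47·12 = 7944; k=2: (W₁..W₂)·(W₃..W₅) → 1410+1740+6·5·12 = 3510; k=3: (W₁..W₃)·(W₄..W₅) → 2790+3312+6·46·12 = 9414; k=4: (W₁..W₄)·(W₅..W₅) → 2970+0+6·6·12 = 3402.
Best split is after W₄, i.e. k = 4.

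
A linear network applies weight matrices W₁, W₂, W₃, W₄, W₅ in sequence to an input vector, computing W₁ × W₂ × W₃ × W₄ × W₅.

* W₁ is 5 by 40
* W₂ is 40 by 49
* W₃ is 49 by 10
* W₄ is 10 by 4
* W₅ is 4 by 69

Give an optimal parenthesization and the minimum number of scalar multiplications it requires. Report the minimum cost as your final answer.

11980

Adjacent pairs: W₁W₂ = 5·40·49 = 9800; W₂W₃ = 40·49·10 = 19600; W₃W₄ = 49·10·4 = 1960; W₄W₅ = 10·4·69 = 2760.
Length 3: W₁..W₃: k=1: 0+19600+5·40·10=21600; k=2: 9800+0+5·49·10=12250 → min 12250 | W₂..W₄: k=2: 0+1960+40·49·4=9800; k=3: 19600+0+40·10·4=21200 → min 9800 | W₃..W₅: k=3: 0+2760+49·10·69=36570; k=4: 1960+0+49·4·69=15484 → min 15484.
Length 4: W₁..W₄: k=1: 0+9800+5·40·4=10600; k=2: 9800+1960+5·49·4=12740; k=3: 12250+0+5·10·4=12450 → min 10600 | W₂..W₅: k=2: 0+15484+40·49·69=150724; k=3: 19600+2760+40·10·69=49960; k=4: 9800+0+40·4·69=20840 → min 20840.
Length 5: W₁..W₅: k=1: 0+20840+5·40·69=34640; k=2: 9800+15484+5·49·69=42189; k=3: 12250+2760+5·10·69=18460; k=4: 10600+0+5·4·69=11980 → min 11980.
Optimal parenthesization: ((W₁ × (W₂ × (W₃ × W₄))) × W₅) with cost 11980.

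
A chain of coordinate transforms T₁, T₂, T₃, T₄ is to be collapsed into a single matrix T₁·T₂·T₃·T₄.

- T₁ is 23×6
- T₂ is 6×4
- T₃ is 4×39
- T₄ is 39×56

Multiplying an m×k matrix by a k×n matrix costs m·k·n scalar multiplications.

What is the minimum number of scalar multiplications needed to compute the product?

Adjacent pairs: T₁T₂ = 23·6·4 = 552; T₂T₃ = 6·4·39 = 936; T₃T₄ = 4·39·56 = 8736.
Length 3: T₁..T₃: k=1: 0+936+23·6·39=6318; k=2: 552+0+23·4·39=4140 → min 4140 | T₂..T₄: k=2: 0+8736+6·4·56=10080; k=3: 936+0+6·39·56=14040 → min 10080.
Length 4: T₁..T₄: k=1: 0+10080+23·6·56=17808; k=2: 552+8736+23·4·56=14440; k=3: 4140+0+23·39·56=54372 → min 14440.
Optimal order: ((T₁·T₂)·(T₃·T₄)) with cost 14440.

14440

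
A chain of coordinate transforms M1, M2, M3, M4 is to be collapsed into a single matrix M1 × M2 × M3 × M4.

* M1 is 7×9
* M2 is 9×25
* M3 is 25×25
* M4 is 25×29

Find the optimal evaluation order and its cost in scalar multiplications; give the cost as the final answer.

11025

Adjacent pairs: M1M2 = 7·9·25 = 1575; M2M3 = 9·25·25 = 5625; M3M4 = 25·25·29 = 18125.
Length 3: M1..M3: k=1: 0+5625+7·9·25=7200; k=2: 1575+0+7·25·25=5950 → min 5950 | M2..M4: k=2: 0+18125+9·25·29=24650; k=3: 5625+0+9·25·29=12150 → min 12150.
Length 4: M1..M4: k=1: 0+12150+7·9·29=13977; k=2: 1575+18125+7·25·29=24775; k=3: 5950+0+7·25·29=11025 → min 11025.
Optimal parenthesization: (((M1 × M2) × M3) × M4) with cost 11025.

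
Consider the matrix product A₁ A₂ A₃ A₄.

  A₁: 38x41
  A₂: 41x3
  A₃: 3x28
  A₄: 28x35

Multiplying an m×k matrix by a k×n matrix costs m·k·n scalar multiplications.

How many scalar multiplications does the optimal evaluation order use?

11604

Adjacent pairs: A₁A₂ = 38·41·3 = 4674; A₂A₃ = 41·3·28 = 3444; A₃A₄ = 3·28·35 = 2940.
Length 3: A₁..A₃: k=1: 0+3444+38·41·28=47068; k=2: 4674+0+38·3·28=7866 → min 7866 | A₂..A₄: k=2: 0+2940+41·3·35=7245; k=3: 3444+0+41·28·35=43624 → min 7245.
Length 4: A₁..A₄: k=1: 0+7245+38·41·35=61775; k=2: 4674+2940+38·3·35=11604; k=3: 7866+0+38·28·35=45106 → min 11604.
Optimal order: ((A₁ A₂) (A₃ A₄)) with cost 11604.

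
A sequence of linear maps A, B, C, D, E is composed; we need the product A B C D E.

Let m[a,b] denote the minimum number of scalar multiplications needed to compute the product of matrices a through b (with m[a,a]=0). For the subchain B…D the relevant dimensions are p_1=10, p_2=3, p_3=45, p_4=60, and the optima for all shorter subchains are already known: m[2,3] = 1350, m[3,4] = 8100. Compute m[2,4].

m[2,4] = min over k∈[2,3] of m[2,k]+m[k+1,4]+p_{1}·p_k·p_{4}.
k=2: 0 + 8100 + 10·3·60 = 9900; k=3: 1350 + 0 + 10·45·60 = 28350.
Minimum: 9900 at k=2.

9900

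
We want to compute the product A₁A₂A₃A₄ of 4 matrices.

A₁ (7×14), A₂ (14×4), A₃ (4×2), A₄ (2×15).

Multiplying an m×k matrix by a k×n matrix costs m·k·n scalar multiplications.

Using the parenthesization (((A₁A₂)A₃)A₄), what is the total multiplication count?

(A₁A₂): 7×14 by 14×4 → 7×4, cost 7·14·4 = 392
((A₁A₂)A₃): 7×4 by 4×2 → 7×2, cost 7·4·2 = 56; cumulative 448
(((A₁A₂)A₃)A₄): 7×2 by 2×15 → 7×15, cost 7·2·15 = 210; cumulative 658
Total: 658 scalar multiplications.

658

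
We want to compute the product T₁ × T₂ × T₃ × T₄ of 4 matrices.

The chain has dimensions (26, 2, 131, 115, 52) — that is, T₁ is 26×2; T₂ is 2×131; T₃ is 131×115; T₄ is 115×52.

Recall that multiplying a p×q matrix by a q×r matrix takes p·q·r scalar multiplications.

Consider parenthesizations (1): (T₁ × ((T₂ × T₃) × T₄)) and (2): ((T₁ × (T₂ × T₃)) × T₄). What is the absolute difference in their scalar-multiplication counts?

Order (1) = (T₁ × ((T₂ × T₃) × T₄)): (T₂ × T₃): 2×131 by 131×115 → 2×115, cost 2·131·115 = 30130; ((T₂ × T₃) × T₄): 2×115 by 115×52 → 2×52, cost 2·115·52 = 11960; cumulative 42090; (T₁ × ((T₂ × T₃) × T₄)): 26×2 by 2×52 → 26×52, cost 26·2·52 = 2704; cumulative 44794. Total 44794.
Order (2) = ((T₁ × (T₂ × T₃)) × T₄): (T₂ × T₃): 2×131 by 131×115 → 2×115, cost 2·131·115 = 30130; (T₁ × (T₂ × T₃)): 26×2 by 2×115 → 26×115, cost 26·2·115 = 5980; cumulative 36110; ((T₁ × (T₂ × T₃)) × T₄): 26×115 by 115×52 → 26×52, cost 26·115·52 = 155480; cumulative 191590. Total 191590.
Difference: |44794 − 191590| = 146796.

146796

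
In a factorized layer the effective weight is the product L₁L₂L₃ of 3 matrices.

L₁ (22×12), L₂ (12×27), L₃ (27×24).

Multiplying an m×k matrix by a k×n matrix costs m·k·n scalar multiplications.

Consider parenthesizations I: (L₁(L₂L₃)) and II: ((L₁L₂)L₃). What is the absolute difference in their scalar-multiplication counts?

Order I = (L₁(L₂L₃)): (L₂L₃): 12×27 by 27×24 → 12×24, cost 12·27·24 = 7776; (L₁(L₂L₃)): 22×12 by 12×24 → 22×24, cost 22·12·24 = 6336; cumulative 14112. Total 14112.
Order II = ((L₁L₂)L₃): (L₁L₂): 22×12 by 12×27 → 22×27, cost 22·12·27 = 7128; ((L₁L₂)L₃): 22×27 by 27×24 → 22×24, cost 22·27·24 = 14256; cumulative 21384. Total 21384.
Difference: |14112 − 21384| = 7272.

7272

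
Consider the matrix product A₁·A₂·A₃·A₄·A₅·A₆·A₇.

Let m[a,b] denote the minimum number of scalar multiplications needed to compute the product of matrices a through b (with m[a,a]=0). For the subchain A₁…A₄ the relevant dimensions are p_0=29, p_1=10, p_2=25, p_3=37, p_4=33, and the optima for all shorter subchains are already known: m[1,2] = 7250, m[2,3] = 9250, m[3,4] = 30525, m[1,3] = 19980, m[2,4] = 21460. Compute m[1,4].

m[1,4] = min over k∈[1,3] of m[1,k]+m[k+1,4]+p_{0}·p_k·p_{4}.
k=1: 0 + 21460 + 29·10·33 = 31030; k=2: 7250 + 30525 + 29·25·33 = 61700; k=3: 19980 + 0 + 29·37·33 = 55389.
Minimum: 31030 at k=1.

31030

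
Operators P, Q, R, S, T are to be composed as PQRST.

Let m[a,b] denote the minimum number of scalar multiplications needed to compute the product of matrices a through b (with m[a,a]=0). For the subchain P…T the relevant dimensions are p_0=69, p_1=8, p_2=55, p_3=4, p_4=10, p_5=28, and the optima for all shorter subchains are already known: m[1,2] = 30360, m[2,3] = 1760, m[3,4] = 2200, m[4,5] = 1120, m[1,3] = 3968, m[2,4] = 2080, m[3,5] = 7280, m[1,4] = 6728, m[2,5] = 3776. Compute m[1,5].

12816

m[1,5] = min over k∈[1,4] of m[1,k]+m[k+1,5]+p_{0}·p_k·p_{5}.
k=1: 0 + 3776 + 69·8·28 = 19232; k=2: 30360 + 7280 + 69·55·28 = 143900; k=3: 3968 + 1120 + 69·4·28 = 12816; k=4: 6728 + 0 + 69·10·28 = 26048.
Minimum: 12816 at k=3.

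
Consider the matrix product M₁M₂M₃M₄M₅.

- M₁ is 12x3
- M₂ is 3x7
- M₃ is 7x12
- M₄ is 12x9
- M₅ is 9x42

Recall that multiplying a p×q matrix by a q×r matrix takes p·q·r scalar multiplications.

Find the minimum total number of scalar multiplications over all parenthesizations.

3222

Adjacent pairs: M₁M₂ = 12·3·7 = 252; M₂M₃ = 3·7·12 = 252; M₃M₄ = 7·12·9 = 756; M₄M₅ = 12·9·42 = 4536.
Length 3: M₁..M₃: k=1: 0+252+12·3·12=684; k=2: 252+0+12·7·12=1260 → min 684 | M₂..M₄: k=2: 0+756+3·7·9=945; k=3: 252+0+3·12·9=576 → min 576 | M₃..M₅: k=3: 0+4536+7·12·42=8064; k=4: 756+0+7·9·42=3402 → min 3402.
Length 4: M₁..M₄: k=1: 0+576+12·3·9=900; k=2: 252+756+12·7·9=1764; k=3: 684+0+12·12·9=1980 → min 900 | M₂..M₅: k=2: 0+3402+3·7·42=4284; k=3: 252+4536+3·12·42=6300; k=4: 576+0+3·9·42=1710 → min 1710.
Length 5: M₁..M₅: k=1: 0+1710+12·3·42=3222; k=2: 252+3402+12·7·42=7182; k=3: 684+4536+12·12·42=11268; k=4: 900+0+12·9·42=5436 → min 3222.
Optimal order: (M₁(((M₂M₃)M₄)M₅)) with cost 3222.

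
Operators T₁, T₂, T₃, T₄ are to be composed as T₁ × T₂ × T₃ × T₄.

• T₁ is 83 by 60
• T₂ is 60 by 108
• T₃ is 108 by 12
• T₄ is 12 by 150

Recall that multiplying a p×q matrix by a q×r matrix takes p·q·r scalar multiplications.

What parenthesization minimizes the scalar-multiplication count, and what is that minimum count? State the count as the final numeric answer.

Adjacent pairs: T₁T₂ = 83·60·108 = 537840; T₂T₃ = 60·108·12 = 77760; T₃T₄ = 108·12·150 = 194400.
Length 3: T₁..T₃: k=1: 0+77760+83·60·12=137520; k=2: 537840+0+83·108·12=645408 → min 137520 | T₂..T₄: k=2: 0+194400+60·108·150=1166400; k=3: 77760+0+60·12·150=185760 → min 185760.
Length 4: T₁..T₄: k=1: 0+185760+83·60·150=932760; k=2: 537840+194400+83·108·150=2076840; k=3: 137520+0+83·12·150=286920 → min 286920.
Optimal parenthesization: ((T₁ × (T₂ × T₃)) × T₄) with cost 286920.

286920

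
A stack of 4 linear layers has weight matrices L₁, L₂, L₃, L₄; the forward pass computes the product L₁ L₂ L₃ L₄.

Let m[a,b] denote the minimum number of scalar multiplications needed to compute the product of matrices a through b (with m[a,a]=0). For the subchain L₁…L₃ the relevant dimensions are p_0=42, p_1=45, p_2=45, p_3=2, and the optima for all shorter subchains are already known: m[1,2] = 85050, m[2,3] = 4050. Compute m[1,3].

7830

m[1,3] = min over k∈[1,2] of m[1,k]+m[k+1,3]+p_{0}·p_k·p_{3}.
k=1: 0 + 4050 + 42·45·2 = 7830; k=2: 85050 + 0 + 42·45·2 = 88830.
Minimum: 7830 at k=1.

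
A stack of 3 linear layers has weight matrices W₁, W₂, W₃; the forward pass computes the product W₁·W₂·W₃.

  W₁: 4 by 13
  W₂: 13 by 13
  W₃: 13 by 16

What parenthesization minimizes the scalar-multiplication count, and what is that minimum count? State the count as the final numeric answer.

(W₁·(W₂·W₃)): cost 3536.
((W₁·W₂)·W₃): cost 1508.
Optimal: ((W₁·W₂)·W₃) with cost 1508.

1508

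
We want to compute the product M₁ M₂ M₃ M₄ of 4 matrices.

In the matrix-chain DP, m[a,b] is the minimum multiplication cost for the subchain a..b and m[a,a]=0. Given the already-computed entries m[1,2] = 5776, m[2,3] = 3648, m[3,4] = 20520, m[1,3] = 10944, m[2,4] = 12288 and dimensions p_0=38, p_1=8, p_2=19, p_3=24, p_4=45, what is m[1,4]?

25968

m[1,4] = min over k∈[1,3] of m[1,k]+m[k+1,4]+p_{0}·p_k·p_{4}.
k=1: 0 + 12288 + 38·8·45 = 25968; k=2: 5776 + 20520 + 38·19·45 = 58786; k=3: 10944 + 0 + 38·24·45 = 51984.
Minimum: 25968 at k=1.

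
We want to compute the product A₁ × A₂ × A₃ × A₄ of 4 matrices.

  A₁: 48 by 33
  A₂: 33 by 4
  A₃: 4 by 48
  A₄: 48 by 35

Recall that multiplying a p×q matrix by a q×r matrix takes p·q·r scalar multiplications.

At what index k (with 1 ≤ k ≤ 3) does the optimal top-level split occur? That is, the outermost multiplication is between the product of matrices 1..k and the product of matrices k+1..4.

2

Adjacent pairs: A₁A₂ = 48·33·4 = 6336; A₂A₃ = 33·4·48 = 6336; A₃A₄ = 4·48·35 = 6720.
Length 3: A₁..A₃: k=1: 0+6336+48·33·48=82368; k=2: 6336+0+48·4·48=15552 → min 15552 | A₂..A₄: k=2: 0+6720+33·4·35=11340; k=3: 6336+0+33·48·35=61776 → min 11340.
Top-level splits: k=1: (A₁..A₁)·(A₂..A₄) → 0+11340+48·33·35 = 66780; k=2: (A₁..A₂)·(A₃..A₄) → 6336+6720+48·4·35 = 19776; k=3: (A₁..A₃)·(A₄..A₄) → 15552+0+48·48·35 = 96192.
Best split is after A₂, i.e. k = 2.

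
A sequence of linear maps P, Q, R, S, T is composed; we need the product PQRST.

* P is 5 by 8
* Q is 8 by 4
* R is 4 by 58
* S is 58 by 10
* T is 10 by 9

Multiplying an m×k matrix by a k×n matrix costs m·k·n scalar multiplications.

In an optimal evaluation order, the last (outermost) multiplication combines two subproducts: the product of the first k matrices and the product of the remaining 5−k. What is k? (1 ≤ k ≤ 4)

Adjacent pairs: PQ = 5·8·4 = 160; QR = 8·4·58 = 1856; RS = 4·58·10 = 2320; ST = 58·10·9 = 5220.
Length 3: P..R: k=1: 0+1856+5·8·58=4176; k=2: 160+0+5·4·58=1320 → min 1320 | Q..S: k=2: 0+2320+8·4·10=2640; k=3: 1856+0+8·58·10=6496 → min 2640 | R..T: k=3: 0+5220+4·58·9=7308; k=4: 2320+0+4·10·9=2680 → min 2680.
Length 4: P..S: k=1: 0+2640+5·8·10=3040; k=2: 160+2320+5·4·10=2680; k=3: 1320+0+5·58·10=4220 → min 2680 | Q..T: k=2: 0+2680+8·4·9=2968; k=3: 1856+5220+8·58·9=11252; k=4: 2640+0+8·10·9=3360 → min 2968.
Top-level splits: k=1: (P..P)·(Q..T) → 0+2968+5·8·9 = 3328; k=2: (P..Q)·(R..T) → 160+2680+5·4·9 = 3020; k=3: (P..R)·(S..T) → 1320+5220+5·58·9 = 9150; k=4: (P..S)·(T..T) → 2680+0+5·10·9 = 3130.
Best split is after Q, i.e. k = 2.

2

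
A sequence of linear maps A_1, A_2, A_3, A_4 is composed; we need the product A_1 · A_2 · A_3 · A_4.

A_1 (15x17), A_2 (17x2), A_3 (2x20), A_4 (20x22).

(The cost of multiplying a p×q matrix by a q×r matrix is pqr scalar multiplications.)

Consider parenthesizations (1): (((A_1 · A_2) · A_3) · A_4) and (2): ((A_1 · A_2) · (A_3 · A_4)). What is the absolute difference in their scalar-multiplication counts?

5660

Order (1) = (((A_1 · A_2) · A_3) · A_4): (A_1 · A_2): 15×17 by 17×2 → 15×2, cost 15·17·2 = 510; ((A_1 · A_2) · A_3): 15×2 by 2×20 → 15×20, cost 15·2·20 = 600; cumulative 1110; (((A_1 · A_2) · A_3) · A_4): 15×20 by 20×22 → 15×22, cost 15·20·22 = 6600; cumulative 7710. Total 7710.
Order (2) = ((A_1 · A_2) · (A_3 · A_4)): (A_1 · A_2): 15×17 by 17×2 → 15×2, cost 15·17·2 = 510; (A_3 · A_4): 2×20 by 20×22 → 2×22, cost 2·20·22 = 880; ((A_1 · A_2) · (A_3 · A_4)): 15×2 by 2×22 → 15×22, cost 15·2·22 = 660; cumulative 2050. Total 2050.
Difference: |7710 − 2050| = 5660.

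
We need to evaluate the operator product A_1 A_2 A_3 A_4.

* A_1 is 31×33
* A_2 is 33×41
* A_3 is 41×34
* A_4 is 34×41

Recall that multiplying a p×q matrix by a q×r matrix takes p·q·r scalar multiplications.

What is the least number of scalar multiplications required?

Adjacent pairs: A_1A_2 = 31·33·41 = 41943; A_2A_3 = 33·41·34 = 46002; A_3A_4 = 41·34·41 = 57154.
Length 3: A_1..A_3: k=1: 0+46002+31·33·34=80784; k=2: 41943+0+31·41·34=85157 → min 80784 | A_2..A_4: k=2: 0+57154+33·41·41=112627; k=3: 46002+0+33·34·41=92004 → min 92004.
Length 4: A_1..A_4: k=1: 0+92004+31·33·41=133947; k=2: 41943+57154+31·41·41=151208; k=3: 80784+0+31·34·41=123998 → min 123998.
Optimal order: ((A_1 (A_2 A_3)) A_4) with cost 123998.

123998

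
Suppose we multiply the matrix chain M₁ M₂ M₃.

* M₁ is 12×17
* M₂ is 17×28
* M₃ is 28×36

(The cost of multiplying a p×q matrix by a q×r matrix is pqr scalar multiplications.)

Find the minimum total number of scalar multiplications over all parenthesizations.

17808

Order (M₁ (M₂ M₃)): (M₂ M₃): 17×28 by 28×36 → 17×36, cost 17·28·36 = 17136; (M₁ (M₂ M₃)): 12×17 by 17×36 → 12×36, cost 12·17·36 = 7344; cumulative 24480. Total 24480.
Order ((M₁ M₂) M₃): (M₁ M₂): 12×17 by 17×28 → 12×28, cost 12·17·28 = 5712; ((M₁ M₂) M₃): 12×28 by 28×36 → 12×36, cost 12·28·36 = 12096; cumulative 17808. Total 17808.
Minimum: 17808.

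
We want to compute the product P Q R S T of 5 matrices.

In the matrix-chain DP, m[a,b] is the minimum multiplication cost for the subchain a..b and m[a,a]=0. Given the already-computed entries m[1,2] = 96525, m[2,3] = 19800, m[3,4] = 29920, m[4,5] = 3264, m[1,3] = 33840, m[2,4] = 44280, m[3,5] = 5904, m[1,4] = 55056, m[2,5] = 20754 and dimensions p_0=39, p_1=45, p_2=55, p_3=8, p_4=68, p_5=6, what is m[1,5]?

31284

m[1,5] = min over k∈[1,4] of m[1,k]+m[k+1,5]+p_{0}·p_k·p_{5}.
k=1: 0 + 20754 + 39·45·6 = 31284; k=2: 96525 + 5904 + 39·55·6 = 115299; k=3: 33840 + 3264 + 39·8·6 = 38976; k=4: 55056 + 0 + 39·68·6 = 70968.
Minimum: 31284 at k=1.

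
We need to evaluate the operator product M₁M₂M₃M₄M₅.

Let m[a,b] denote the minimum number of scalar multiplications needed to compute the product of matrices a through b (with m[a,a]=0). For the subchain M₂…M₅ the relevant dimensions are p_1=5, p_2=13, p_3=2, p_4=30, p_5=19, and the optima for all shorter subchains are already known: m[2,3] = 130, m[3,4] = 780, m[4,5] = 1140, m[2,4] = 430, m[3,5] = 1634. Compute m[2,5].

m[2,5] = min over k∈[2,4] of m[2,k]+m[k+1,5]+p_{1}·p_k·p_{5}.
k=2: 0 + 1634 + 5·13·19 = 2869; k=3: 130 + 1140 + 5·2·19 = 1460; k=4: 430 + 0 + 5·30·19 = 3280.
Minimum: 1460 at k=3.

1460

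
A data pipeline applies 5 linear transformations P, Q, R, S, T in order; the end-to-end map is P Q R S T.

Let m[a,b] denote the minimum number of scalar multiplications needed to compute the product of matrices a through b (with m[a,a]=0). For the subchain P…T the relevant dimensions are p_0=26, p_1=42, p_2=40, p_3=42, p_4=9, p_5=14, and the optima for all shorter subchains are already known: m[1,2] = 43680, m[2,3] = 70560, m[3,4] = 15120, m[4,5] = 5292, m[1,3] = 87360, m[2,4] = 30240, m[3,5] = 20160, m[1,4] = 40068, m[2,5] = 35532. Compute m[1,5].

43344

m[1,5] = min over k∈[1,4] of m[1,k]+m[k+1,5]+p_{0}·p_k·p_{5}.
k=1: 0 + 35532 + 26·42·14 = 50820; k=2: 43680 + 20160 + 26·40·14 = 78400; k=3: 87360 + 5292 + 26·42·14 = 107940; k=4: 40068 + 0 + 26·9·14 = 43344.
Minimum: 43344 at k=4.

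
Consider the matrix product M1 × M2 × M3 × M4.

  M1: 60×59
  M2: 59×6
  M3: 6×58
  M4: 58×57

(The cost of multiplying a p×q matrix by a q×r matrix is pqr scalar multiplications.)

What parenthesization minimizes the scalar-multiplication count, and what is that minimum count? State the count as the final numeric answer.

61596

Adjacent pairs: M1M2 = 60·59·6 = 21240; M2M3 = 59·6·58 = 20532; M3M4 = 6·58·57 = 19836.
Length 3: M1..M3: k=1: 0+20532+60·59·58=225852; k=2: 21240+0+60·6·58=42120 → min 42120 | M2..M4: k=2: 0+19836+59·6·57=40014; k=3: 20532+0+59·58·57=215586 → min 40014.
Length 4: M1..M4: k=1: 0+40014+60·59·57=241794; k=2: 21240+19836+60·6·57=61596; k=3: 42120+0+60·58·57=240480 → min 61596.
Optimal parenthesization: ((M1 × M2) × (M3 × M4)) with cost 61596.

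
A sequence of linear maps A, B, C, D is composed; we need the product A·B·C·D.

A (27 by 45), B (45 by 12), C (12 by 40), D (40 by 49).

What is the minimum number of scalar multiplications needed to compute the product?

53976

Adjacent pairs: AB = 27·45·12 = 14580; BC = 45·12·40 = 21600; CD = 12·40·49 = 23520.
Length 3: A..C: k=1: 0+21600+27·45·40=70200; k=2: 14580+0+27·12·40=27540 → min 27540 | B..D: k=2: 0+23520+45·12·49=49980; k=3: 21600+0+45·40·49=109800 → min 49980.
Length 4: A..D: k=1: 0+49980+27·45·49=109515; k=2: 14580+23520+27·12·49=53976; k=3: 27540+0+27·40·49=80460 → min 53976.
Optimal order: ((A·B)·(C·D)) with cost 53976.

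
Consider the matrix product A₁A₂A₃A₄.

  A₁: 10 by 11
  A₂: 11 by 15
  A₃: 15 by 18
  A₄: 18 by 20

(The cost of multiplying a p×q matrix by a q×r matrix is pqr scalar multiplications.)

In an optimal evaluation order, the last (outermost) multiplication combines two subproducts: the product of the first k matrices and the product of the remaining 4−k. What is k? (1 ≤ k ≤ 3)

3

Adjacent pairs: A₁A₂ = 10·11·15 = 1650; A₂A₃ = 11·15·18 = 2970; A₃A₄ = 15·18·20 = 5400.
Length 3: A₁..A₃: k=1: 0+2970+10·11·18=4950; k=2: 1650+0+10·15·18=4350 → min 4350 | A₂..A₄: k=2: 0+5400+11·15·20=8700; k=3: 2970+0+11·18·20=6930 → min 6930.
Top-level splits: k=1: (A₁..A₁)·(A₂..A₄) → 0+6930+10·11·20 = 9130; k=2: (A₁..A₂)·(A₃..A₄) → 1650+5400+10·15·20 = 10050; k=3: (A₁..A₃)·(A₄..A₄) → 4350+0+10·18·20 = 7950.
Best split is after A₃, i.e. k = 3.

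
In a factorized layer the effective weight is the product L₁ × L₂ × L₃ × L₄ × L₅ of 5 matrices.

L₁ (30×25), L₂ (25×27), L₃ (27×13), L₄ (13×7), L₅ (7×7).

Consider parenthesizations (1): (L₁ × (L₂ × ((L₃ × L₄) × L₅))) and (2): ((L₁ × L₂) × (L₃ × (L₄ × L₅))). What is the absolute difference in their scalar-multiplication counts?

15259

Order (1) = (L₁ × (L₂ × ((L₃ × L₄) × L₅))): (L₃ × L₄): 27×13 by 13×7 → 27×7, cost 27·13·7 = 2457; ((L₃ × L₄) × L₅): 27×7 by 7×7 → 27×7, cost 27·7·7 = 1323; cumulative 3780; (L₂ × ((L₃ × L₄) × L₅)): 25×27 by 27×7 → 25×7, cost 25·27·7 = 4725; cumulative 8505; (L₁ × (L₂ × ((L₃ × L₄) × L₅))): 30×25 by 25×7 → 30×7, cost 30·25·7 = 5250; cumulative 13755. Total 13755.
Order (2) = ((L₁ × L₂) × (L₃ × (L₄ × L₅))): (L₁ × L₂): 30×25 by 25×27 → 30×27, cost 30·25·27 = 20250; (L₄ × L₅): 13×7 by 7×7 → 13×7, cost 13·7·7 = 637; (L₃ × (L₄ × L₅)): 27×13 by 13×7 → 27×7, cost 27·13·7 = 2457; cumulative 3094; ((L₁ × L₂) × (L₃ × (L₄ × L₅))): 30×27 by 27×7 → 30×7, cost 30·27·7 = 5670; cumulative 29014. Total 29014.
Difference: |13755 − 29014| = 15259.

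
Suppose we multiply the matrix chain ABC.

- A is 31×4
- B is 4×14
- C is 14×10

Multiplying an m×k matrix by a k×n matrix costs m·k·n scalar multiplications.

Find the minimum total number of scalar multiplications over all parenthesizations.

1800

Order (A(BC)): (BC): 4×14 by 14×10 → 4×10, cost 4·14·10 = 560; (A(BC)): 31×4 by 4×10 → 31×10, cost 31·4·10 = 1240; cumulative 1800. Total 1800.
Order ((AB)C): (AB): 31×4 by 4×14 → 31×14, cost 31·4·14 = 1736; ((AB)C): 31×14 by 14×10 → 31×10, cost 31·14·10 = 4340; cumulative 6076. Total 6076.
Minimum: 1800.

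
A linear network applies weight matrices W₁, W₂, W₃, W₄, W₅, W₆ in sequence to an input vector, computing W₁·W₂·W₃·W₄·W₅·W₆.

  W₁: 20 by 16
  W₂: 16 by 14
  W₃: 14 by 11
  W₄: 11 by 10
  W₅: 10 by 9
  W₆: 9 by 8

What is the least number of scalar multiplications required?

7184

Adjacent pairs: W₁W₂ = 20·16·14 = 4480; W₂W₃ = 16·14·11 = 2464; W₃W₄ = 14·11·10 = 1540; W₄W₅ = 11·10·9 = 990; W₅W₆ = 10·9·8 = 720.
Length 3: W₁..W₃: k=1: 0+2464+20·16·11=5984; k=2: 4480+0+20·14·11=7560 → min 5984 | W₂..W₄: k=2: 0+1540+16·14·10=3780; k=3: 2464+0+16·11·10=4224 → min 3780 | W₃..W₅: k=3: 0+990+14·11·9=2376; k=4: 1540+0+14·10·9=2800 → min 2376 | W₄..W₆: k=4: 0+720+11·10·8=1600; k=5: 990+0+11·9·8=1782 → min 1600.
Length 4: W₁..W₄: k=1: 0+3780+20·16·10=6980; k=2: 4480+1540+20·14·10=8820; k=3: 5984+0+20·11·10=8184 → min 6980 | W₂..W₅: k=2: 0+2376+16·14·9=4392; k=3: 2464+990+16·11·9=5038; k=4: 3780+0+16·10·9=5220 → min 4392 | W₃..W₆: k=3: 0+1600+14·11·8=2832; k=4: 1540+720+14·10·8=3380; k=5: 2376+0+14·9·8=3384 → min 2832.
Length 5: W₁..W₅: k=1: 0+4392+20·16·9=7272; k=2: 4480+2376+20·14·9=9376; k=3: 5984+990+20·11·9=8954; k=4: 6980+0+20·10·9=8780 → min 7272 | W₂..W₆: k=2: 0+2832+16·14·8=4624; k=3: 2464+1600+16·11·8=5472; k=4: 3780+720+16·10·8=5780; k=5: 4392+0+16·9·8=5544 → min 4624.
Length 6: W₁..W₆: k=1: 0+4624+20·16·8=7184; k=2: 4480+2832+20·14·8=9552; k=3: 5984+1600+20·11·8=9344; k=4: 6980+720+20·10·8=9300; k=5: 7272+0+20·9·8=8712 → min 7184.
Optimal order: (W₁·(W₂·(W₃·(W₄·(W₅·W₆))))) with cost 7184.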